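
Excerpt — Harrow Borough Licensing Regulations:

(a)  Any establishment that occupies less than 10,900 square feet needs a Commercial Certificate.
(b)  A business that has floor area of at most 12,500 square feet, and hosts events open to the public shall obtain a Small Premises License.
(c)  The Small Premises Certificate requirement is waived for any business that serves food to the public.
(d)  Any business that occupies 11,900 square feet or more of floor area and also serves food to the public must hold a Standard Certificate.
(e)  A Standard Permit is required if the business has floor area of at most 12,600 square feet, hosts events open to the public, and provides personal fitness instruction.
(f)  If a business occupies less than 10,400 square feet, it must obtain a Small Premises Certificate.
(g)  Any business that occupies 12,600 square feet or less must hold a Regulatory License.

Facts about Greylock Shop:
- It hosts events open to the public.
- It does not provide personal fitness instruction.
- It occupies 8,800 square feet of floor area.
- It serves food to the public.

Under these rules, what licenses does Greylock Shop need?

Commercial Certificate, Regulatory License, Small Premises License

(a) floor area 8,800 square feet < 10,900 square feet → Commercial Certificate required.
(b) floor area 8,800 square feet ≤ 12,500 square feet; hosts events open to the public → Small Premises License required.
(c) serves food to the public → exempt from Small Premises Certificate.
(d) floor area 8,800 square feet < 11,900 square feet; serves food to the public → Standard Certificate not required.
(e) floor area 8,800 square feet ≤ 12,600 square feet; hosts events open to the public; does not provide personal fitness instruction → Standard Permit not required.
(f) floor area 8,800 square feet < 10,400 square feet → Small Premises Certificate required.
(g) floor area 8,800 square feet ≤ 12,600 square feet → Regulatory License required.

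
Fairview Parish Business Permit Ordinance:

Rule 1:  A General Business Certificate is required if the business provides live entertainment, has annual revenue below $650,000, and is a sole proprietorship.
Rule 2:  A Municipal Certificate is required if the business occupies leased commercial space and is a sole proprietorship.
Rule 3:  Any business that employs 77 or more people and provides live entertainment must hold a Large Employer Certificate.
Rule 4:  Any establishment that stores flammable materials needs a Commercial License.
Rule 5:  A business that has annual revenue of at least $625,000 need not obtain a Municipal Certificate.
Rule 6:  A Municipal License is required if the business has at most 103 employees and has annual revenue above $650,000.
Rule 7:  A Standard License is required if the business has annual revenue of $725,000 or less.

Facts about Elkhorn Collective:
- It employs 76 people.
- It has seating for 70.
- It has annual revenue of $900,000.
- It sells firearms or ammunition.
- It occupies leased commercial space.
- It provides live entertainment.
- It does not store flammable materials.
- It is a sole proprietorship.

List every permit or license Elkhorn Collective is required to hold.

Rule 1: provides live entertainment; revenue $900,000 ≥ $650,000; is a sole proprietorship → General Business Certificate not required.
Rule 2: occupies leased commercial space; is a sole proprietorship → Municipal Certificate required.
Rule 3: employees 76 < 77; provides live entertainment → Large Employer Certificate not required.
Rule 4: does not store flammable materials → Commercial License not required.
Rule 5: revenue $900,000 ≥ $625,000 → exempt from Municipal Certificate.
Rule 6: employees 76 ≤ 103; revenue $900,000 > $650,000 → Municipal License required.
Rule 7: revenue $900,000 > $725,000 → Standard License not required.

Municipal License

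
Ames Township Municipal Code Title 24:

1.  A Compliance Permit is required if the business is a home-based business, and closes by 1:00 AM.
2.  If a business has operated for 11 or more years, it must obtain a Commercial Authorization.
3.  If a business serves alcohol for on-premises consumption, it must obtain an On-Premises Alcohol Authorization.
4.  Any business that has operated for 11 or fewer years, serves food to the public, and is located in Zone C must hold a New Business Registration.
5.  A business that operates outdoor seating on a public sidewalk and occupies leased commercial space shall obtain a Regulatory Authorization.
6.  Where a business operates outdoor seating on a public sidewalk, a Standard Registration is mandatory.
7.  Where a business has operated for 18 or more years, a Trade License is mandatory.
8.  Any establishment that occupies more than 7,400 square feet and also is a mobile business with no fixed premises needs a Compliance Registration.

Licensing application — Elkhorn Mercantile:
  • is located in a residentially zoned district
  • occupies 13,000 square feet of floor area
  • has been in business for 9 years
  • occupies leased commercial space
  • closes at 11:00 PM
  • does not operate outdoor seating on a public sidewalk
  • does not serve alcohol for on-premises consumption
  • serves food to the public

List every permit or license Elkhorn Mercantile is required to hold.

1. occupies leased commercial space (not: is a home-based business); closes 11:00 PM, at/before 1:00 AM → Compliance Permit not required.
2. years in business 9 < 11 → Commercial Authorization not required.
3. does not serve alcohol for on-premises consumption → On-Premises Alcohol Authorization not required.
4. years in business 9 ≤ 11; serves food to the public; is located in a residentially zoned district (not: is located in Zone C) → New Business Registration not required.
5. does not operate outdoor seating on a public sidewalk; occupies leased commercial space → Regulatory Authorization not required.
6. does not operate outdoor seating on a public sidewalk → Standard Registration not required.
7. years in business 9 < 18 → Trade License not required.
8. floor area 13,000 square feet > 7,400 square feet; occupies leased commercial space (not: is a mobile business with no fixed premises) → Compliance Registration not required.

None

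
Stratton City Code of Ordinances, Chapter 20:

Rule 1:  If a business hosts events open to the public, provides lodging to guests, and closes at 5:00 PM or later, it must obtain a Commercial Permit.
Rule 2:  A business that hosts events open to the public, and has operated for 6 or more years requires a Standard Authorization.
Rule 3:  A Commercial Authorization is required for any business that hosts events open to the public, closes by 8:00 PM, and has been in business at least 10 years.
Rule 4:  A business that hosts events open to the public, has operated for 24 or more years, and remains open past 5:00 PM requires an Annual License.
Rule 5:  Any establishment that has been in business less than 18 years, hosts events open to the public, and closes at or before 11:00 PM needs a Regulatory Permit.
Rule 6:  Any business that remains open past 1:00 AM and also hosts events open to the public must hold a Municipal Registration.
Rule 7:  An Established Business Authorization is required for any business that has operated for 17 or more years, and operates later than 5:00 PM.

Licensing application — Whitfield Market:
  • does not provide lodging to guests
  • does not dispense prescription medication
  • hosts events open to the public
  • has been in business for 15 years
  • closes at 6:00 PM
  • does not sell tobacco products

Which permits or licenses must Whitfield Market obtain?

Commercial Authorization, Regulatory Permit, Standard Authorization

Rule 1: hosts events open to the public; does not provide lodging to guests; closes 6:00 PM, after 5:00 PM → Commercial Permit not required.
Rule 2: hosts events open to the public; years in business 15 ≥ 6 → Standard Authorization required.
Rule 3: hosts events open to the public; closes 6:00 PM, at/before 8:00 PM; years in business 15 ≥ 10 → Commercial Authorization required.
Rule 4: hosts events open to the public; years in business 15 < 24; closes 6:00 PM, after 5:00 PM → Annual License not required.
Rule 5: years in business 15 < 18; hosts events open to the public; closes 6:00 PM, at/before 11:00 PM → Regulatory Permit required.
Rule 6: closes 6:00 PM, at/before 1:00 AM; hosts events open to the public → Municipal Registration not required.
Rule 7: years in business 15 < 17; closes 6:00 PM, after 5:00 PM → Established Business Authorization not required.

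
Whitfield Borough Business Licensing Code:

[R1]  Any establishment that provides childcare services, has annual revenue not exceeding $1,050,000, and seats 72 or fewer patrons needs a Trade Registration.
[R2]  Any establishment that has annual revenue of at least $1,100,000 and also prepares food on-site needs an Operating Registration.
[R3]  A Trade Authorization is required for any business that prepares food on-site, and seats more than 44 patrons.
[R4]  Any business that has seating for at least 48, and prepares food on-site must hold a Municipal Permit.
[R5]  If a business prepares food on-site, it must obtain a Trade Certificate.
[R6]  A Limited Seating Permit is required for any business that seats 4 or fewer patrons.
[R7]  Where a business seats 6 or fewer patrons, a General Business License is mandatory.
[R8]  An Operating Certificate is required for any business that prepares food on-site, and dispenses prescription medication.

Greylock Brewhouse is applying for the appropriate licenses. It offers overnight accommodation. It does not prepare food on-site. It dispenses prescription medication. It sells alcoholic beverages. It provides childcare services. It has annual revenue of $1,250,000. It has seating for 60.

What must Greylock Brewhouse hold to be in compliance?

None

[R1] provides childcare services; revenue $1,250,000 > $1,050,000; seating 60 ≤ 72 → Trade Registration not required.
[R2] revenue $1,250,000 ≥ $1,100,000; does not prepare food on-site → Operating Registration not required.
[R3] does not prepare food on-site; seating 60 > 44 → Trade Authorization not required.
[R4] seating 60 ≥ 48; does not prepare food on-site → Municipal Permit not required.
[R5] does not prepare food on-site → Trade Certificate not required.
[R6] seating 60 > 4 → Limited Seating Permit not required.
[R7] seating 60 > 6 → General Business License not required.
[R8] does not prepare food on-site; dispenses prescription medication → Operating Certificate not required.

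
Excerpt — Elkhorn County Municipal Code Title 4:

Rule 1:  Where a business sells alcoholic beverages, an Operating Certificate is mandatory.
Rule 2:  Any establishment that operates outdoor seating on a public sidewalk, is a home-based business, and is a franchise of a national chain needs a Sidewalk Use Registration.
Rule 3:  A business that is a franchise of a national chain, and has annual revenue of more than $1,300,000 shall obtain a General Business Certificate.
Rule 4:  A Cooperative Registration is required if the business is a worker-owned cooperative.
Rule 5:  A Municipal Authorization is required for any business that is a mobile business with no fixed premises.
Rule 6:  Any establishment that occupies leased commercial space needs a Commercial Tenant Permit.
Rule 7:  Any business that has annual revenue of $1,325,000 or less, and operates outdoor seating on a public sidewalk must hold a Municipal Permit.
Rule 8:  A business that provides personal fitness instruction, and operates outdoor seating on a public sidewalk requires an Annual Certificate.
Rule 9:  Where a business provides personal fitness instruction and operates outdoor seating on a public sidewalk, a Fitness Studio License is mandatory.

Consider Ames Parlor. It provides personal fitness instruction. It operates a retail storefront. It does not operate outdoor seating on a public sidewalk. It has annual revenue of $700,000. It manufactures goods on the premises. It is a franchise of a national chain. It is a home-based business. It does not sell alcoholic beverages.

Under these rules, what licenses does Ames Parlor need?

Rule 1: does not sell alcoholic beverages → Operating Certificate not required.
Rule 2: does not operate outdoor seating on a public sidewalk; is a home-based business; is a franchise of a national chain → Sidewalk Use Registration not required.
Rule 3: is a franchise of a national chain; revenue $700,000 ≤ $1,300,000 → General Business Certificate not required.
Rule 4: is a franchise of a national chain (not: is a worker-owned cooperative) → Cooperative Registration not required.
Rule 5: is a home-based business (not: is a mobile business with no fixed premises) → Municipal Authorization not required.
Rule 6: is a home-based business (not: occupies leased commercial space) → Commercial Tenant Permit not required.
Rule 7: revenue $700,000 ≤ $1,325,000; does not operate outdoor seating on a public sidewalk → Municipal Permit not required.
Rule 8: provides personal fitness instruction; does not operate outdoor seating on a public sidewalk → Annual Certificate not required.
Rule 9: provides personal fitness instruction; does not operate outdoor seating on a public sidewalk → Fitness Studio License not required.

None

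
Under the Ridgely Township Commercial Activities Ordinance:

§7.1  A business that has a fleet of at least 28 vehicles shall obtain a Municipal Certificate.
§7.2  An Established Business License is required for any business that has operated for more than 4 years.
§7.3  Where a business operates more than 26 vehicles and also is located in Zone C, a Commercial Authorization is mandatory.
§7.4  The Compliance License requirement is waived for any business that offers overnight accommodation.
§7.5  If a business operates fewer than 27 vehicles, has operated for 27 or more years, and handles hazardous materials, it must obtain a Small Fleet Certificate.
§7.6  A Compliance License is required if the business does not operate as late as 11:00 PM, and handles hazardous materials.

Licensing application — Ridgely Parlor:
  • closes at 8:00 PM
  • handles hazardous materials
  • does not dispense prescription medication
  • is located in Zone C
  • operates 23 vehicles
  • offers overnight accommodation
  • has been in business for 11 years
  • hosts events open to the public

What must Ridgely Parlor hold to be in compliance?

§7.1 vehicles 23 < 28 → Municipal Certificate not required.
§7.2 years in business 11 > 4 → Established Business License required.
§7.3 vehicles 23 ≤ 26; is located in Zone C → Commercial Authorization not required.
§7.4 offers overnight accommodation → exempt from Compliance License.
§7.5 vehicles 23 < 27; years in business 11 < 27; handles hazardous materials → Small Fleet Certificate not required.
§7.6 closes 8:00 PM, at/before 11:00 PM; handles hazardous materials → Compliance License required.

Established Business License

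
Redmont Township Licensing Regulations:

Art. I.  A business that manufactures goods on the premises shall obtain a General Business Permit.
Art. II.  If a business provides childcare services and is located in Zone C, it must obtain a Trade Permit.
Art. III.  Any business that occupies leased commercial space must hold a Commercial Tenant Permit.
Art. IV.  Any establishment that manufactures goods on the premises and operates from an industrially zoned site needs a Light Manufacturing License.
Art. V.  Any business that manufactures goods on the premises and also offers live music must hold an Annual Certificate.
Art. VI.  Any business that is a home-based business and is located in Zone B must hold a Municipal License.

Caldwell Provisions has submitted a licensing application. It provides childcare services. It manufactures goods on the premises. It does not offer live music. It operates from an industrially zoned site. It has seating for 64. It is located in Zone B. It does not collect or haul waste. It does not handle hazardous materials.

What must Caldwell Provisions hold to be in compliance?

General Business Permit, Light Manufacturing License

Art. I. manufactures goods on the premises → General Business Permit required.
Art. II. provides childcare services; is located in Zone B (not: is located in Zone C) → Trade Permit not required.
Art. III. operates from an industrially zoned site (not: occupies leased commercial space) → Commercial Tenant Permit not required.
Art. IV. manufactures goods on the premises; operates from an industrially zoned site → Light Manufacturing License required.
Art. V. manufactures goods on the premises; does not offer live music → Annual Certificate not required.
Art. VI. operates from an industrially zoned site (not: is a home-based business); is located in Zone B → Municipal License not required.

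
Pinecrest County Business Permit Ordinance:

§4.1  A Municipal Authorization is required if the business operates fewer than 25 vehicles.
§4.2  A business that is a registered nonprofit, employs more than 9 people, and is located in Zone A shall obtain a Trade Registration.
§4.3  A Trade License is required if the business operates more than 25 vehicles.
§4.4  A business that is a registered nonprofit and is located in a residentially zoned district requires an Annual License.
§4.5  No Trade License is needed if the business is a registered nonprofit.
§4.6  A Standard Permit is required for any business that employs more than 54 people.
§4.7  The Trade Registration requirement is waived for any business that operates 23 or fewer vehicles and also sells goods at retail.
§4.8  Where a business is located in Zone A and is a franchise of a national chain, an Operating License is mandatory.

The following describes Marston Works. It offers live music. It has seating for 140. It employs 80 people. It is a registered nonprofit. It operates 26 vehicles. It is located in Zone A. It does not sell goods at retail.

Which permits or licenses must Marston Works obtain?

Standard Permit, Trade Registration

§4.1 vehicles 26 ≥ 25 → Municipal Authorization not required.
§4.2 is a registered nonprofit; employees 80 > 9; is located in Zone A → Trade Registration required.
§4.3 vehicles 26 > 25 → Trade License required.
§4.4 is a registered nonprofit; is located in Zone A (not: is located in a residentially zoned district) → Annual License not required.
§4.5 is a registered nonprofit → exempt from Trade License.
§4.6 employees 80 > 54 → Standard Permit required.
§4.7 vehicles 26 > 23; does not sell goods at retail → Trade Registration exemption does not apply.
§4.8 is located in Zone A; is a registered nonprofit (not: is a franchise of a national chain) → Operating License not required.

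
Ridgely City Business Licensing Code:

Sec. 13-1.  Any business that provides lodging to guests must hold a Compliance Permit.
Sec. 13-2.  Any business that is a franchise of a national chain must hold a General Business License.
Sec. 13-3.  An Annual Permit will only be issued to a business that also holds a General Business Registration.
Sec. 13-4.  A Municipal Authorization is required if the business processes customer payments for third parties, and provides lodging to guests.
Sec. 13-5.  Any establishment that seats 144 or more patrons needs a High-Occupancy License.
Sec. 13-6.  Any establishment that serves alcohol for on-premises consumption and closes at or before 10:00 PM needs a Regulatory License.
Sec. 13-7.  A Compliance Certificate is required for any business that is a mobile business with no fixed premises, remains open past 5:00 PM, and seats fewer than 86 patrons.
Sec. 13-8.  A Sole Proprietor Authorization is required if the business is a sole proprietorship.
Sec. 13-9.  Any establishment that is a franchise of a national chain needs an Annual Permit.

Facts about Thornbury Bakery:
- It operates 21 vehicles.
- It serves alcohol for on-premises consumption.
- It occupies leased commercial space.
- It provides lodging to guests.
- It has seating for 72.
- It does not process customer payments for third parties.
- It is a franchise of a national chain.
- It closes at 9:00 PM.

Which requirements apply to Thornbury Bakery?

Annual Permit, Compliance Permit, General Business License, General Business Registration, Regulatory License

Sec. 13-1. provides lodging to guests → Compliance Permit required.
Sec. 13-2. is a franchise of a national chain → General Business License required.
Sec. 13-3. Annual Permit is required → General Business Registration also required.
Sec. 13-4. does not process customer payments for third parties; provides lodging to guests → Municipal Authorization not required.
Sec. 13-5. seating 72 < 144 → High-Occupancy License not required.
Sec. 13-6. serves alcohol for on-premises consumption; closes 9:00 PM, at/before 10:00 PM → Regulatory License required.
Sec. 13-7. occupies leased commercial space (not: is a mobile business with no fixed premises); closes 9:00 PM, after 5:00 PM; seating 72 < 86 → Compliance Certificate not required.
Sec. 13-8. is a franchise of a national chain (not: is a sole proprietorship) → Sole Proprietor Authorization not required.
Sec. 13-9. is a franchise of a national chain → Annual Permit required.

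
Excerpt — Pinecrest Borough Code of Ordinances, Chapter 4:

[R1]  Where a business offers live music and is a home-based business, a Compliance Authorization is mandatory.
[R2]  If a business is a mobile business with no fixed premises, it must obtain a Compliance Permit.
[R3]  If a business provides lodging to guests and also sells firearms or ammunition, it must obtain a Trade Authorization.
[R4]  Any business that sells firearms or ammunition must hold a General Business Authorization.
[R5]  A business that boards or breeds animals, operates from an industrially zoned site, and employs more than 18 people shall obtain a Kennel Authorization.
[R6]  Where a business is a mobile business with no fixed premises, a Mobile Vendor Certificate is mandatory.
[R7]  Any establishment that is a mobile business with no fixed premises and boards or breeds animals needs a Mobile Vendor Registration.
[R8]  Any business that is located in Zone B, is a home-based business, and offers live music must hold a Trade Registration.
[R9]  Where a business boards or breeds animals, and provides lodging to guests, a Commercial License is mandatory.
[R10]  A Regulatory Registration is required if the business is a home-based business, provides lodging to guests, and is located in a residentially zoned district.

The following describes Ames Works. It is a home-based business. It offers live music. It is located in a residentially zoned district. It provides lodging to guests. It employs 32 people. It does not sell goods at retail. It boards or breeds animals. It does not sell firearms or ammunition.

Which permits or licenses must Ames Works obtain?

Commercial License, Compliance Authorization, Regulatory Registration

[R1] offers live music; is a home-based business → Compliance Authorization required.
[R2] is a home-based business (not: is a mobile business with no fixed premises) → Compliance Permit not required.
[R3] provides lodging to guests; does not sell firearms or ammunition → Trade Authorization not required.
[R4] does not sell firearms or ammunition → General Business Authorization not required.
[R5] boards or breeds animals; is a home-based business (not: operates from an industrially zoned site); employees 32 > 18 → Kennel Authorization not required.
[R6] is a home-based business (not: is a mobile business with no fixed premises) → Mobile Vendor Certificate not required.
[R7] is a home-based business (not: is a mobile business with no fixed premises); boards or breeds animals → Mobile Vendor Registration not required.
[R8] is located in a residentially zoned district (not: is located in Zone B); is a home-based business; offers live music → Trade Registration not required.
[R9] boards or breeds animals; provides lodging to guests → Commercial License required.
[R10] is a home-based business; provides lodging to guests; is located in a residentially zoned district → Regulatory Registration required.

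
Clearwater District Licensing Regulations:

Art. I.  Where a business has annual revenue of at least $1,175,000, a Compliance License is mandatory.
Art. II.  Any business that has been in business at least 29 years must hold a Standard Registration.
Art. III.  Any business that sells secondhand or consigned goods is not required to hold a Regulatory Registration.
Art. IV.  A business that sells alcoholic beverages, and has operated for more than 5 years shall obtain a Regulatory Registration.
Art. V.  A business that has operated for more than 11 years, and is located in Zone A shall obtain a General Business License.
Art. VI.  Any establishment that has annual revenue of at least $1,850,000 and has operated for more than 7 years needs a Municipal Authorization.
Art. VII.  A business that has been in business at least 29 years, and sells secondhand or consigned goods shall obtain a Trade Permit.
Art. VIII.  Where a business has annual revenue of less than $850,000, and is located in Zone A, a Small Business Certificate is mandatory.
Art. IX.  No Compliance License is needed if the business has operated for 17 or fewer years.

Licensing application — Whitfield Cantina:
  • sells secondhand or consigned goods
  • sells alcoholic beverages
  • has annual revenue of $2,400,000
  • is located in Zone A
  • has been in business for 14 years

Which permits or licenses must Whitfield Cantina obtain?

General Business License, Municipal Authorization

Art. I. revenue $2,400,000 ≥ $1,175,000 → Compliance License required.
Art. II. years in business 14 < 29 → Standard Registration not required.
Art. III. sells secondhand or consigned goods → exempt from Regulatory Registration.
Art. IV. sells alcoholic beverages; years in business 14 > 5 → Regulatory Registration required.
Art. V. years in business 14 > 11; is located in Zone A → General Business License required.
Art. VI. revenue $2,400,000 ≥ $1,850,000; years in business 14 > 7 → Municipal Authorization required.
Art. VII. years in business 14 < 29; sells secondhand or consigned goods → Trade Permit not required.
Art. VIII. revenue $2,400,000 ≥ $850,000; is located in Zone A → Small Business Certificate not required.
Art. IX. years in business 14 ≤ 17 → exempt from Compliance License.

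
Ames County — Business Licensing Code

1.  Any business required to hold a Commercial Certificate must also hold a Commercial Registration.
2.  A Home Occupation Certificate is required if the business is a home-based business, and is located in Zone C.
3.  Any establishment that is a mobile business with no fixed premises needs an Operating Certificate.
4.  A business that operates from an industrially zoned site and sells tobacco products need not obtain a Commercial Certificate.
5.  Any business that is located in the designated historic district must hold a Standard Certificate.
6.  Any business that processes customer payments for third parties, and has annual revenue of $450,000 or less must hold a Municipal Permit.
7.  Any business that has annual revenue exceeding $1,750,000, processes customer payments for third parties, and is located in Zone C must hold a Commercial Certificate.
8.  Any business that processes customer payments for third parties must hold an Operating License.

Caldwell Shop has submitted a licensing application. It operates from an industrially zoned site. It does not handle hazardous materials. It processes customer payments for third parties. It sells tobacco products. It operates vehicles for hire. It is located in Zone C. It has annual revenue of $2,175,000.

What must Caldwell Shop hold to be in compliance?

1. Commercial Certificate is not required → no effect.
2. operates from an industrially zoned site (not: is a home-based business); is located in Zone C → Home Occupation Certificate not required.
3. operates from an industrially zoned site (not: is a mobile business with no fixed premises) → Operating Certificate not required.
4. operates from an industrially zoned site; sells tobacco products → exempt from Commercial Certificate.
5. is located in Zone C (not: is located in the designated historic district) → Standard Certificate not required.
6. processes customer payments for third parties; revenue $2,175,000 > $450,000 → Municipal Permit not required.
7. revenue $2,175,000 > $1,750,000; processes customer payments for third parties; is located in Zone C → Commercial Certificate required.
8. processes customer payments for third parties → Operating License required.

Operating License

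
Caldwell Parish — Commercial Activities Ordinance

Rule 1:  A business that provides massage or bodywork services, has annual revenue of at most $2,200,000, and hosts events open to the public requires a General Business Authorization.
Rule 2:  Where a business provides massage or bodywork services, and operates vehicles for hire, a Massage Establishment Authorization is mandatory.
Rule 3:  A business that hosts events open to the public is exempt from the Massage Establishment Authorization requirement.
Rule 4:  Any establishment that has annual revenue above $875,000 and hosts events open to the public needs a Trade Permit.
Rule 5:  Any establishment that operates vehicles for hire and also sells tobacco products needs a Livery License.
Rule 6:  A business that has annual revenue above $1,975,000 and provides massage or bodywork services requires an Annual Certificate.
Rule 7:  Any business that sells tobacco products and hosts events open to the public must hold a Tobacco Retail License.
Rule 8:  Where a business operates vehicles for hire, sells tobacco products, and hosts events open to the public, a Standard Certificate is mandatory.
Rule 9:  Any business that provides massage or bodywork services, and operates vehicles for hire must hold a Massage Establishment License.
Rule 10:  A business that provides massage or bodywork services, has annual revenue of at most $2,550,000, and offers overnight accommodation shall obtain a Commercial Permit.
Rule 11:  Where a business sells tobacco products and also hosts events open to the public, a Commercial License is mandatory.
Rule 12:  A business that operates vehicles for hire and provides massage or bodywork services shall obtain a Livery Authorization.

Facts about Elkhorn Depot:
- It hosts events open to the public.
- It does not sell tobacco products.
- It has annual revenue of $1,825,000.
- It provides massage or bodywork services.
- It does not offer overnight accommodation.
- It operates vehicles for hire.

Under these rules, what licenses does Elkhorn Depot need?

General Business Authorization, Livery Authorization, Massage Establishment License, Trade Permit

Rule 1: provides massage or bodywork services; revenue $1,825,000 ≤ $2,200,000; hosts events open to the public → General Business Authorization required.
Rule 2: provides massage or bodywork services; operates vehicles for hire → Massage Establishment Authorization required.
Rule 3: hosts events open to the public → exempt from Massage Establishment Authorization.
Rule 4: revenue $1,825,000 > $875,000; hosts events open to the public → Trade Permit required.
Rule 5: operates vehicles for hire; does not sell tobacco products → Livery License not required.
Rule 6: revenue $1,825,000 ≤ $1,975,000; provides massage or bodywork services → Annual Certificate not required.
Rule 7: does not sell tobacco products; hosts events open to the public → Tobacco Retail License not required.
Rule 8: operates vehicles for hire; does not sell tobacco products; hosts events open to the public → Standard Certificate not required.
Rule 9: provides massage or bodywork services; operates vehicles for hire → Massage Establishment License required.
Rule 10: provides massage or bodywork services; revenue $1,825,000 ≤ $2,550,000; does not offer overnight accommodation → Commercial Permit not required.
Rule 11: does not sell tobacco products; hosts events open to the public → Commercial License not required.
Rule 12: operates vehicles for hire; provides massage or bodywork services → Livery Authorization required.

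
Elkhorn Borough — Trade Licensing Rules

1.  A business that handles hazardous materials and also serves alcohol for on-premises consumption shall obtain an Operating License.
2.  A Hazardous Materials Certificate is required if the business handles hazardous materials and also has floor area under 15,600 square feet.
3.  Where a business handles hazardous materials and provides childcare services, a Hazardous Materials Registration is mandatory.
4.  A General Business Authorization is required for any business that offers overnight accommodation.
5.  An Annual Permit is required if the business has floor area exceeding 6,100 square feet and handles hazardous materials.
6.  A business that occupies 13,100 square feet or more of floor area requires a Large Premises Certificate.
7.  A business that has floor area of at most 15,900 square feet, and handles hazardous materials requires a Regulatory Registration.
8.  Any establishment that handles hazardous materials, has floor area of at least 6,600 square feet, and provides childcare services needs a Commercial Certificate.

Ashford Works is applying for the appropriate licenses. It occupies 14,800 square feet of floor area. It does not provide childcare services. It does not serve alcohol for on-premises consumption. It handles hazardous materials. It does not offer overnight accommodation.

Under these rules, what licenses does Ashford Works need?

Annual Permit, Hazardous Materials Certificate, Large Premises Certificate, Regulatory Registration

1. handles hazardous materials; does not serve alcohol for on-premises consumption → Operating License not required.
2. handles hazardous materials; floor area 14,800 square feet < 15,600 square feet → Hazardous Materials Certificate required.
3. handles hazardous materials; does not provide childcare services → Hazardous Materials Registration not required.
4. does not offer overnight accommodation → General Business Authorization not required.
5. floor area 14,800 square feet > 6,100 square feet; handles hazardous materials → Annual Permit required.
6. floor area 14,800 square feet ≥ 13,100 square feet → Large Premises Certificate required.
7. floor area 14,800 square feet ≤ 15,900 square feet; handles hazardous materials → Regulatory Registration required.
8. handles hazardous materials; floor area 14,800 square feet ≥ 6,600 square feet; does not provide childcare services → Commercial Certificate not required.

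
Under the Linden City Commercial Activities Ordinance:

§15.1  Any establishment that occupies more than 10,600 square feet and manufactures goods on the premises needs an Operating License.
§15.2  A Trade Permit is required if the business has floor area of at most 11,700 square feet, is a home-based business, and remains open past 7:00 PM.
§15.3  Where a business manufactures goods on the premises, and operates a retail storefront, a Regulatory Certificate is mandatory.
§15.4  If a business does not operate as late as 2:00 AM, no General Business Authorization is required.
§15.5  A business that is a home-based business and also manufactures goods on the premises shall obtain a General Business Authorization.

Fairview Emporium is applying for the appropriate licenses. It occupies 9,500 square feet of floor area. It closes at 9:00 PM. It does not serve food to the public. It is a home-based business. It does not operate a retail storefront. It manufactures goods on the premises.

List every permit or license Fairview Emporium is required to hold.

Trade Permit

§15.1 floor area 9,500 square feet ≤ 10,600 square feet; manufactures goods on the premises → Operating License not required.
§15.2 floor area 9,500 square feet ≤ 11,700 square feet; is a home-based business; closes 9:00 PM, after 7:00 PM → Trade Permit required.
§15.3 manufactures goods on the premises; does not operate a retail storefront → Regulatory Certificate not required.
§15.4 closes 9:00 PM, at/before 2:00 AM → exempt from General Business Authorization.
§15.5 is a home-based business; manufactures goods on the premises → General Business Authorization required.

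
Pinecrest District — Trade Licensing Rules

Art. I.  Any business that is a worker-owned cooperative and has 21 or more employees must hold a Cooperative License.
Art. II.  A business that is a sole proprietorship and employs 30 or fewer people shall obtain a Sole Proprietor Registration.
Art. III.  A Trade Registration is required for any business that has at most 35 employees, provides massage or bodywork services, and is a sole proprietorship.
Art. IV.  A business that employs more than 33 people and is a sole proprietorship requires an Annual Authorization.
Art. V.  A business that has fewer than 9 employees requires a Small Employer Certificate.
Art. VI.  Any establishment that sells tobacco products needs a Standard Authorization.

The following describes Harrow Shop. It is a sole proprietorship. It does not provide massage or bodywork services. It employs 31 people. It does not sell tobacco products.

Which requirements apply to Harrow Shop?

None

Art. I. is a sole proprietorship (not: is a worker-owned cooperative); employees 31 ≥ 21 → Cooperative License not required.
Art. II. is a sole proprietorship; employees 31 > 30 → Sole Proprietor Registration not required.
Art. III. employees 31 ≤ 35; does not provide massage or bodywork services; is a sole proprietorship → Trade Registration not required.
Art. IV. employees 31 ≤ 33; is a sole proprietorship → Annual Authorization not required.
Art. V. employees 31 ≥ 9 → Small Employer Certificate not required.
Art. VI. does not sell tobacco products → Standard Authorization not required.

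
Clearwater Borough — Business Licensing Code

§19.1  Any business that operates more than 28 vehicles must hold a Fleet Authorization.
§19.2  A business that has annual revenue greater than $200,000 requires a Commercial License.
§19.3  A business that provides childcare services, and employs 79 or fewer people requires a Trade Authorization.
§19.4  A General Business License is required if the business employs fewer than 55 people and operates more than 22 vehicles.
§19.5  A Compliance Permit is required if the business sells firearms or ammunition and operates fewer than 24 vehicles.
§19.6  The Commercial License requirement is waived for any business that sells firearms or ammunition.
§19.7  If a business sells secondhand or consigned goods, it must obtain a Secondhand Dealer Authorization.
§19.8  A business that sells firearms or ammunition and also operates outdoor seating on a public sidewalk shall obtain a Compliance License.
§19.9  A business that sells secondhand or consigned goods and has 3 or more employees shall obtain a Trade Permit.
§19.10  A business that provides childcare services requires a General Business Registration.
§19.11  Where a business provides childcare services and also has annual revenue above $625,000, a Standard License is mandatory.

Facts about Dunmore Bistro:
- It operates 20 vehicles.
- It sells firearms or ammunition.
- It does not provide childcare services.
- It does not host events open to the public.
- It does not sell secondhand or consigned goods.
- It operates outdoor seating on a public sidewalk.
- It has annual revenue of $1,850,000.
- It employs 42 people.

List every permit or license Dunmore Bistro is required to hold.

§19.1 vehicles 20 ≤ 28 → Fleet Authorization not required.
§19.2 revenue $1,850,000 > $200,000 → Commercial License required.
§19.3 does not provide childcare services; employees 42 ≤ 79 → Trade Authorization not required.
§19.4 employees 42 < 55; vehicles 20 ≤ 22 → General Business License not required.
§19.5 sells firearms or ammunition; vehicles 20 < 24 → Compliance Permit required.
§19.6 sells firearms or ammunition → exempt from Commercial License.
§19.7 does not sell secondhand or consigned goods → Secondhand Dealer Authorization not required.
§19.8 sells firearms or ammunition; operates outdoor seating on a public sidewalk → Compliance License required.
§19.9 does not sell secondhand or consigned goods; employees 42 ≥ 3 → Trade Permit not required.
§19.10 does not provide childcare services → General Business Registration not required.
§19.11 does not provide childcare services; revenue $1,850,000 > $625,000 → Standard License not required.

Compliance License, Compliance Permit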